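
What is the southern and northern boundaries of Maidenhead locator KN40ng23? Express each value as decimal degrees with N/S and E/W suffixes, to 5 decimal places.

Field K=10, N=13: +10·20° lon, +13·10° lat → SW at lon 20°, lat 40°.
Square 4, 0: +4·2° lon, +0·1° lat → SW at lon 28°, lat 40°.
Subsquare n=13, g=6: +13·0.0833333° lon, +6·0.0416667° lat → SW at lon 29.0833°, lat 40.25°.
Extended square 2, 3: +2·0.00833333° lon, +3·0.00416667° lat → SW at lon 29.1°, lat 40.2625°.
Cell spans 0.00833333° lon × 0.00416667° lat.
south 40.26250° N, north 40.26667° N.

40.26250° N, 40.26667° N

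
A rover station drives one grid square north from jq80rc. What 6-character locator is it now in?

Latitude subsquare c = 2; +1 → 3 = d.
The longitude characters are unchanged.

JQ80rd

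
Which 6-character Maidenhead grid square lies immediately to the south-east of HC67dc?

HC67eb

Longitude subsquare d = 3; +1 → 4 = e.
Latitude subsquare c = 2; −1 → 1 = b.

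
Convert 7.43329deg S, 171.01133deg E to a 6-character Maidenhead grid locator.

Shift to the Maidenhead origin (180°W, 90°S): lon 351.0113, lat 82.5667.
Field: 351.0113/20 → 17 → R, 82.5667/10 → 8 → I; chars RI.
Square: 11.0113/2 → 5, 2.5667/1 → 2; chars 52.
Subsquare: 1.0113/0.0833333 → 12 → m, 0.5667/0.0416667 → 13 → n; chars mn.

RI52mn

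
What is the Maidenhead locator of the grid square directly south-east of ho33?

HO42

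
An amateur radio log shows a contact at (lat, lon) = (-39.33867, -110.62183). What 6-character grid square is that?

DF40qp

Add 180° to longitude and 90° to latitude: 69.3782, 50.6613.
Field (20°×10°, letters A–R): lon ⌊69.3782/20⌋ = 3 → D; lat ⌊50.6613/10⌋ = 5 → F.
Square (2°×1°, digits 0–9): lon ⌊9.3782/2⌋ = 4; lat ⌊0.6613/1⌋ = 0.
Subsquare (5′×2.5′, letters a–x): lon ⌊1.3782/0.0833333⌋ = 16 → q; lat ⌊0.6613/0.0416667⌋ = 15 → p.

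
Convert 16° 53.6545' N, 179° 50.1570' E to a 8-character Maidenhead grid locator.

Offset from 180°W / 90°S: lon 359.83595°, lat 106.89424°.
Field (20°×10°, letters A–R): 359.83595/20 → 17 → R, 106.89424/10 → 10 → K; chars RK.
Square (2°×1°, digits 0–9): 19.83595/2 → 9, 6.89424/1 → 6; chars 96.
Subsquare (5′×2.5′, letters a–x): 1.83595/0.0833333 → 22 → w, 0.89424/0.0416667 → 21 → v; chars wv.
Extended square (30″×15″, digits 0–9): 0.00262/0.00833333 → 0, 0.01924/0.00416667 → 4; chars 04.

RK96wv04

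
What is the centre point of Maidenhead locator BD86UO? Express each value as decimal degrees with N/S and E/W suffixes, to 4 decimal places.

Field B=1, D=3: +1·20° lon, +3·10° lat → SW at lon -160°, lat -60°.
Square 8, 6: +8·2° lon, +6·1° lat → SW at lon -144°, lat -54°.
Subsquare u=20, o=14: +20·0.0833333° lon, +14·0.0416667° lat → SW at lon -142.333°, lat -53.4167°.
Cell spans 0.0833333° lon × 0.0416667° lat. Centre is SW corner plus half of each.
latitude 53.3958° S, longitude 142.2917° W.

53.3958° S, 142.2917° W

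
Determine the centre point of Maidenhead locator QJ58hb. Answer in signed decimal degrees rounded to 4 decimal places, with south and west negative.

Field Q=16, J=9: +16·20° lon, +9·10° lat → SW at lon 140°, lat 0°.
Square 5, 8: +5·2° lon, +8·1° lat → SW at lon 150°, lat 8°.
Subsquare h=7, b=1: +7·0.0833333° lon, +1·0.0416667° lat → SW at lon 150.583°, lat 8.04167°.
Cell spans 0.0833333° lon × 0.0416667° lat. Centre is SW corner plus half of each.
latitude 8.0625, longitude 150.6250.

8.0625, 150.6250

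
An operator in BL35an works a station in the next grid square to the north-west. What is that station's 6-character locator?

BL25xo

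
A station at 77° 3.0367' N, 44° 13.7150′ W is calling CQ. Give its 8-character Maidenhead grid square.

GQ77vb22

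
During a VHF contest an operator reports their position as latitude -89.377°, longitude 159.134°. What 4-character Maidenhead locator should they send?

Offset from 180°W / 90°S: lon 339.13°, lat 0.62°.
Field: 339.13/20 → 16 → Q, 0.62/10 → 0 → A; chars QA.
Square: 19.13/2 → 9, 0.62/1 → 0; chars 90.

QA90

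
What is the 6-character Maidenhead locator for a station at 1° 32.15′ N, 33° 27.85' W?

Shift to the Maidenhead origin (180°W, 90°S): lon 146.5358, lat 91.5358.
Field: 146.5358/20 → 7 → H, 91.5358/10 → 9 → J; chars HJ.
Square: 6.5358/2 → 3, 1.5358/1 → 1; chars 31.
Subsquare: 0.5358/0.0833333 → 6 → g, 0.5358/0.0416667 → 12 → m; chars gm.

HJ31gm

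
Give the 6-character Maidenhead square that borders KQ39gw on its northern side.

Latitude subsquare w = 22; +1 → 23 = x.
The longitude characters are unchanged.

KQ39gx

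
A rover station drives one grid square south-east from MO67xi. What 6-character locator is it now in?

MO77ah

Longitude subsquare x = 23; +1 → 24, wraps to 0 = a, carry into square.
Longitude square 6; +1 → 7.
Latitude subsquare i = 8; −1 → 7 = h.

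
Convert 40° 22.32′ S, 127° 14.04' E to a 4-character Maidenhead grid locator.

Offset from 180°W / 90°S: lon 307.23°, lat 49.63°.
Field (20°×10°, letters A–R): lon ⌊307.23/20⌋ = 15 → P; lat ⌊49.63/10⌋ = 4 → E.
Square (2°×1°, digits 0–9): lon ⌊7.23/2⌋ = 3; lat ⌊9.63/1⌋ = 9.

PE39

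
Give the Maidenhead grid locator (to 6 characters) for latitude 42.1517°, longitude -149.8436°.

BN52bd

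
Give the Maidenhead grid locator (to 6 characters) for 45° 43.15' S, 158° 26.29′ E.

QE94fg

Shift to the Maidenhead origin (180°W, 90°S): lon 338.4382, lat 44.2808.
Field (20°×10°, letters A–R): lon ⌊338.4382/20⌋ = 16 → Q; lat ⌊44.2808/10⌋ = 4 → E.
Square (2°×1°, digits 0–9): lon ⌊18.4382/2⌋ = 9; lat ⌊4.2808/1⌋ = 4.
Subsquare (5′×2.5′, letters a–x): lon ⌊0.4382/0.0833333⌋ = 5 → f; lat ⌊0.2808/0.0416667⌋ = 6 → g.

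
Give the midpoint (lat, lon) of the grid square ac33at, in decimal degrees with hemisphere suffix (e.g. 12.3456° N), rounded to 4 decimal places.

66.1875° S, 173.9583° W

Field A=0, C=2: +0·20° lon, +2·10° lat → SW at lon -180°, lat -70°.
Square 3, 3: +3·2° lon, +3·1° lat → SW at lon -174°, lat -67°.
Subsquare a=0, t=19: +0·0.0833333° lon, +19·0.0416667° lat → SW at lon -174°, lat -66.2083°.
Cell spans 0.0833333° lon × 0.0416667° lat. Centre is SW corner plus half of each.
latitude 66.1875° S, longitude 173.9583° W.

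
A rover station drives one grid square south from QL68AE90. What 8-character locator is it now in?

QL68ad99

Latitude extended square 0; −1 → -1, wraps to 9, carry into subsquare.
Latitude subsquare e = 4; −1 → 3 = d.
The longitude characters are unchanged.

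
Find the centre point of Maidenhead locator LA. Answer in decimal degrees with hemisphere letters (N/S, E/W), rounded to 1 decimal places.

Field L=11, A=0: +11·20° lon, +0·10° lat → SW at lon 40°, lat -90°.
Cell spans 20° lon × 10° lat. Centre is SW corner plus half of each.
latitude 85.0° S, longitude 50.0° E.

85.0° S, 50.0° E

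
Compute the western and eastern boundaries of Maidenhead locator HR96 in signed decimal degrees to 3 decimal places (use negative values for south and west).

-22.000, -20.000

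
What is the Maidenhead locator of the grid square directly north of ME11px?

ME12pa

Latitude subsquare x = 23; +1 → 24, wraps to 0 = a, carry into square.
Latitude square 1; +1 → 2.
The longitude characters are unchanged.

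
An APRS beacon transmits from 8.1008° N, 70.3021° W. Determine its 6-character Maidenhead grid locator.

Offset from 180°W / 90°S: lon 109.6979°, lat 98.1008°.
Field: lon ⌊109.6979/20⌋ = 5 → F; lat ⌊98.1008/10⌋ = 9 → J.
Square: lon ⌊9.6979/2⌋ = 4; lat ⌊8.1008/1⌋ = 8.
Subsquare: lon ⌊1.6979/0.0833333⌋ = 20 → u; lat ⌊0.1008/0.0416667⌋ = 2 → c.

FJ48uc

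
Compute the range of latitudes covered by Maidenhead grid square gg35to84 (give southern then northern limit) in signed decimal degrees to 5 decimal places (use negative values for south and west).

-24.40000, -24.39583

Field G=6, G=6: +6·20° lon, +6·10° lat → SW at lon -60°, lat -30°.
Square 3, 5: +3·2° lon, +5·1° lat → SW at lon -54°, lat -25°.
Subsquare t=19, o=14: +19·0.0833333° lon, +14·0.0416667° lat → SW at lon -52.4167°, lat -24.4167°.
Extended square 8, 4: +8·0.00833333° lon, +4·0.00416667° lat → SW at lon -52.35°, lat -24.4°.
Cell spans 0.00833333° lon × 0.00416667° lat.
south -24.40000, north -24.39583.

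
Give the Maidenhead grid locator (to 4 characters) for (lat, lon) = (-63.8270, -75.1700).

FC26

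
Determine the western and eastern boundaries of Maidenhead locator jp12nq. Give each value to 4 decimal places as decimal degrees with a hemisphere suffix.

3.0833° E, 3.1667° E

Field J=9, P=15: +9·20° lon, +15·10° lat → SW at lon 0°, lat 60°.
Square 1, 2: +1·2° lon, +2·1° lat → SW at lon 2°, lat 62°.
Subsquare n=13, q=16: +13·0.0833333° lon, +16·0.0416667° lat → SW at lon 3.08333°, lat 62.6667°.
Cell spans 0.0833333° lon × 0.0416667° lat.
west 3.0833° E, east 3.1667° E.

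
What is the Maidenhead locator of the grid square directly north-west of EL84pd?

Longitude subsquare p = 15; −1 → 14 = o.
Latitude subsquare d = 3; +1 → 4 = e.

EL84oe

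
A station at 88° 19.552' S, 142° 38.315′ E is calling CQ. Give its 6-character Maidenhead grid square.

QA11hq

Offset from 180°W / 90°S: lon 322.6386°, lat 1.6741°.
Field: 322.6386/20 → 16 → Q, 1.6741/10 → 0 → A; chars QA.
Square: 2.6386/2 → 1, 1.6741/1 → 1; chars 11.
Subsquare: 0.6386/0.0833333 → 7 → h, 0.6741/0.0416667 → 16 → q; chars hq.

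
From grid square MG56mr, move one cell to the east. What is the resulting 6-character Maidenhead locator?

MG56nr

Longitude subsquare m = 12; +1 → 13 = n.
The latitude characters are unchanged.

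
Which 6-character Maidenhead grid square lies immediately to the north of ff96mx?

FF97ma

Latitude subsquare x = 23; +1 → 24, wraps to 0 = a, carry into square.
Latitude square 6; +1 → 7.
The longitude characters are unchanged.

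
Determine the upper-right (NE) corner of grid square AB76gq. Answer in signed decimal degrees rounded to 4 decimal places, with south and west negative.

-73.2917, -165.4167

Field A=0, B=1: +0·20° lon, +1·10° lat → SW at lon -180°, lat -80°.
Square 7, 6: +7·2° lon, +6·1° lat → SW at lon -166°, lat -74°.
Subsquare g=6, q=16: +6·0.0833333° lon, +16·0.0416667° lat → SW at lon -165.5°, lat -73.3333°.
Cell spans 0.0833333° lon × 0.0416667° lat. NE corner is SW corner plus one full cell.
latitude -73.2917, longitude -165.4167.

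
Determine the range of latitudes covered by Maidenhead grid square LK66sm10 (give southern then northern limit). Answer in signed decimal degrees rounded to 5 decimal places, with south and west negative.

16.50000, 16.50417

Field L=11, K=10: +11·20° lon, +10·10° lat → SW at lon 40°, lat 10°.
Square 6, 6: +6·2° lon, +6·1° lat → SW at lon 52°, lat 16°.
Subsquare s=18, m=12: +18·0.0833333° lon, +12·0.0416667° lat → SW at lon 53.5°, lat 16.5°.
Extended square 1, 0: +1·0.00833333° lon, +0·0.00416667° lat → SW at lon 53.5083°, lat 16.5°.
Cell spans 0.00833333° lon × 0.00416667° lat.
south 16.50000, north 16.50417.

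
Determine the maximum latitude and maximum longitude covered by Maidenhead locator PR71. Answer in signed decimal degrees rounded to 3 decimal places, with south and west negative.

Field P=15, R=17: +15·20° lon, +17·10° lat → SW at lon 120°, lat 80°.
Square 7, 1: +7·2° lon, +1·1° lat → SW at lon 134°, lat 81°.
Cell spans 2° lon × 1° lat. NE corner is SW corner plus one full cell.
latitude 82.000, longitude 136.000.

82.000, 136.000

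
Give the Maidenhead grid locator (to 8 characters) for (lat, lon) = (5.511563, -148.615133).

BJ55qm62

Offset from 180°W / 90°S: lon 31.38487°, lat 95.51156°.
Field: lon ⌊31.38487/20⌋ = 1 → B; lat ⌊95.51156/10⌋ = 9 → J.
Square: lon ⌊11.38487/2⌋ = 5; lat ⌊5.51156/1⌋ = 5.
Subsquare: lon ⌊1.38487/0.0833333⌋ = 16 → q; lat ⌊0.51156/0.0416667⌋ = 12 → m.
Extended square: lon ⌊0.05153/0.00833333⌋ = 6; lat ⌊0.01156/0.00416667⌋ = 2.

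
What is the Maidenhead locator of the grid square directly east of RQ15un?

RQ15vn

Longitude subsquare u = 20; +1 → 21 = v.
The latitude characters are unchanged.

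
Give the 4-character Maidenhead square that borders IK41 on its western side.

IK31

Longitude square 4; −1 → 3.
The latitude characters are unchanged.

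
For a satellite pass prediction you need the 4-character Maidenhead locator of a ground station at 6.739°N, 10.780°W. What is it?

Shift to the Maidenhead origin (180°W, 90°S): lon 169.22, lat 96.74.
Field (20°×10°, letters A–R): lon ⌊169.22/20⌋ = 8 → I; lat ⌊96.74/10⌋ = 9 → J.
Square (2°×1°, digits 0–9): lon ⌊9.22/2⌋ = 4; lat ⌊6.74/1⌋ = 6.

IJ46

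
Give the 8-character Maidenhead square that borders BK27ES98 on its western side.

BK27es88

Longitude extended square 9; −1 → 8.
The latitude characters are unchanged.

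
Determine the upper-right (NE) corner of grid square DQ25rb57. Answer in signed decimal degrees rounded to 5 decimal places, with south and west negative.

Field D=3, Q=16: +3·20° lon, +16·10° lat → SW at lon -120°, lat 70°.
Square 2, 5: +2·2° lon, +5·1° lat → SW at lon -116°, lat 75°.
Subsquare r=17, b=1: +17·0.0833333° lon, +1·0.0416667° lat → SW at lon -114.583°, lat 75.0417°.
Extended square 5, 7: +5·0.00833333° lon, +7·0.00416667° lat → SW at lon -114.542°, lat 75.0708°.
Cell spans 0.00833333° lon × 0.00416667° lat. NE corner is SW corner plus one full cell.
latitude 75.07500, longitude -114.53333.

75.07500, -114.53333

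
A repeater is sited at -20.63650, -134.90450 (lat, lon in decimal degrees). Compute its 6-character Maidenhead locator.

CG29ni

Offset from 180°W / 90°S: lon 45.0955°, lat 69.3635°.
Field: lon ⌊45.0955/20⌋ = 2 → C; lat ⌊69.3635/10⌋ = 6 → G.
Square: lon ⌊5.0955/2⌋ = 2; lat ⌊9.3635/1⌋ = 9.
Subsquare: lon ⌊1.0955/0.0833333⌋ = 13 → n; lat ⌊0.3635/0.0416667⌋ = 8 → i.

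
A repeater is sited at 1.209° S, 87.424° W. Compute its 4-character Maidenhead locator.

Shift to the Maidenhead origin (180°W, 90°S): lon 92.58, lat 88.79.
Field (20°×10°, letters A–R): 92.58/20 → 4 → E, 88.79/10 → 8 → I; chars EI.
Square (2°×1°, digits 0–9): 12.58/2 → 6, 8.79/1 → 8; chars 68.

EI68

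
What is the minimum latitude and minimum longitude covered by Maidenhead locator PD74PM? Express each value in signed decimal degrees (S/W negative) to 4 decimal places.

-55.5000, 135.2500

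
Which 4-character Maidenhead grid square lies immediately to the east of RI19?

RI29

Longitude square 1; +1 → 2.
The latitude characters are unchanged.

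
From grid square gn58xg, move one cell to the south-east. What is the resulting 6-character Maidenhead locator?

Longitude subsquare x = 23; +1 → 24, wraps to 0 = a, carry into square.
Longitude square 5; +1 → 6.
Latitude subsquare g = 6; −1 → 5 = f.

GN68af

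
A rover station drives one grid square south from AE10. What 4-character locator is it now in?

AD19

Latitude square 0; −1 → -1, wraps to 9, carry into field.
Latitude field E = 4; −1 → 3 = D.
The longitude characters are unchanged.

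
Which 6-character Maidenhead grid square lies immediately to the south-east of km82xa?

Longitude subsquare x = 23; +1 → 24, wraps to 0 = a, carry into square.
Longitude square 8; +1 → 9.
Latitude subsquare a = 0; −1 → -1, wraps to 23 = x, carry into square.
Latitude square 2; −1 → 1.

KM91ax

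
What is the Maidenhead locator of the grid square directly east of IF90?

JF00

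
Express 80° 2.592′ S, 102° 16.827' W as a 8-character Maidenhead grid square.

DA89uw69

Shift to the Maidenhead origin (180°W, 90°S): lon 77.71955, lat 9.95680.
Field (20°×10°, letters A–R): lon ⌊77.71955/20⌋ = 3 → D; lat ⌊9.95680/10⌋ = 0 → A.
Square (2°×1°, digits 0–9): lon ⌊17.71955/2⌋ = 8; lat ⌊9.95680/1⌋ = 9.
Subsquare (5′×2.5′, letters a–x): lon ⌊1.71955/0.0833333⌋ = 20 → u; lat ⌊0.95680/0.0416667⌋ = 22 → w.
Extended square (30″×15″, digits 0–9): lon ⌊0.05288/0.00833333⌋ = 6; lat ⌊0.04013/0.00416667⌋ = 9.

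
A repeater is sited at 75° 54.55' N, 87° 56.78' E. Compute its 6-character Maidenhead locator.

Shift to the Maidenhead origin (180°W, 90°S): lon 267.9463, lat 165.9092.
Field (20°×10°, letters A–R): lon ⌊267.9463/20⌋ = 13 → N; lat ⌊165.9092/10⌋ = 16 → Q.
Square (2°×1°, digits 0–9): lon ⌊7.9463/2⌋ = 3; lat ⌊5.9092/1⌋ = 5.
Subsquare (5′×2.5′, letters a–x): lon ⌊1.9463/0.0833333⌋ = 23 → x; lat ⌊0.9092/0.0416667⌋ = 21 → v.

NQ35xv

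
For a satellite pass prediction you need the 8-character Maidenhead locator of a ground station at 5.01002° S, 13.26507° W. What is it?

Shift to the Maidenhead origin (180°W, 90°S): lon 166.73493, lat 84.98998.
Field: lon ⌊166.73493/20⌋ = 8 → I; lat ⌊84.98998/10⌋ = 8 → I.
Square: lon ⌊6.73493/2⌋ = 3; lat ⌊4.98998/1⌋ = 4.
Subsquare: lon ⌊0.73493/0.0833333⌋ = 8 → i; lat ⌊0.98998/0.0416667⌋ = 23 → x.
Extended square: lon ⌊0.06826/0.00833333⌋ = 8; lat ⌊0.03165/0.00416667⌋ = 7.

II34ix87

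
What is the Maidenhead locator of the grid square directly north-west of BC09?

AD90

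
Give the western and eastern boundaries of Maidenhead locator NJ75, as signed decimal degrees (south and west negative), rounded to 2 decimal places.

Field N=13, J=9: +13·20° lon, +9·10° lat → SW at lon 80°, lat 0°.
Square 7, 5: +7·2° lon, +5·1° lat → SW at lon 94°, lat 5°.
Cell spans 2° lon × 1° lat.
west 94.00, east 96.00.

94.00, 96.00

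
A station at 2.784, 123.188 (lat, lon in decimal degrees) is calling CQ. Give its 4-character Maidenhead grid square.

Offset from 180°W / 90°S: lon 303.19°, lat 92.78°.
Field: 303.19/20 → 15 → P, 92.78/10 → 9 → J; chars PJ.
Square: 3.19/2 → 1, 2.78/1 → 2; chars 12.

PJ12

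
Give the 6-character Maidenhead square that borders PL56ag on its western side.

PL46xg

Longitude subsquare a = 0; −1 → -1, wraps to 23 = x, carry into square.
Longitude square 5; −1 → 4.
The latitude characters are unchanged.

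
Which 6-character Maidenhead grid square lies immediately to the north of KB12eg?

KB12eh

Latitude subsquare g = 6; +1 → 7 = h.
The longitude characters are unchanged.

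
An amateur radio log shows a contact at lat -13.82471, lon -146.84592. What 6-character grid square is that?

Shift to the Maidenhead origin (180°W, 90°S): lon 33.1541, lat 76.1753.
Field (20°×10°, letters A–R): 33.1541/20 → 1 → B, 76.1753/10 → 7 → H; chars BH.
Square (2°×1°, digits 0–9): 13.1541/2 → 6, 6.1753/1 → 6; chars 66.
Subsquare (5′×2.5′, letters a–x): 1.1541/0.0833333 → 13 → n, 0.1753/0.0416667 → 4 → e; chars ne.

BH66ne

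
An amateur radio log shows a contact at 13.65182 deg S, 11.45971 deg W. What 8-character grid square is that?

IH46gi43

Offset from 180°W / 90°S: lon 168.54029°, lat 76.34818°.
Field: lon ⌊168.54029/20⌋ = 8 → I; lat ⌊76.34818/10⌋ = 7 → H.
Square: lon ⌊8.54029/2⌋ = 4; lat ⌊6.34818/1⌋ = 6.
Subsquare: lon ⌊0.54029/0.0833333⌋ = 6 → g; lat ⌊0.34818/0.0416667⌋ = 8 → i.
Extended square: lon ⌊0.04029/0.00833333⌋ = 4; lat ⌊0.01485/0.00416667⌋ = 3.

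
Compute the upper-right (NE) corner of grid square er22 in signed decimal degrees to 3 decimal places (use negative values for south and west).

Field E=4, R=17: +4·20° lon, +17·10° lat → SW at lon -100°, lat 80°.
Square 2, 2: +2·2° lon, +2·1° lat → SW at lon -96°, lat 82°.
Cell spans 2° lon × 1° lat. NE corner is SW corner plus one full cell.
latitude 83.000, longitude -94.000.

83.000, -94.000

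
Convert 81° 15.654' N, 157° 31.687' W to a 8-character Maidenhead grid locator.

Add 180° to longitude and 90° to latitude: 22.47188, 171.26090.
Field: lon ⌊22.47188/20⌋ = 1 → B; lat ⌊171.26090/10⌋ = 17 → R.
Square: lon ⌊2.47188/2⌋ = 1; lat ⌊1.26090/1⌋ = 1.
Subsquare: lon ⌊0.47188/0.0833333⌋ = 5 → f; lat ⌊0.26090/0.0416667⌋ = 6 → g.
Extended square: lon ⌊0.05522/0.00833333⌋ = 6; lat ⌊0.01090/0.00416667⌋ = 2.

BR11fg62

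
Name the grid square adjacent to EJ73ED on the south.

Latitude subsquare d = 3; −1 → 2 = c.
The longitude characters are unchanged.

EJ73ec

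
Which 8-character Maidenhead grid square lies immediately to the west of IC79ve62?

IC79ve52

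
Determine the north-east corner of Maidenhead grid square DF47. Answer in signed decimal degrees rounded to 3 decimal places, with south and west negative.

-32.000, -110.000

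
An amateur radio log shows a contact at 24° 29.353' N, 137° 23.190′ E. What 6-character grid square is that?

PL84ql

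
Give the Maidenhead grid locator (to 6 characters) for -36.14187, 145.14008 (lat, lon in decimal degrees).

QF23nu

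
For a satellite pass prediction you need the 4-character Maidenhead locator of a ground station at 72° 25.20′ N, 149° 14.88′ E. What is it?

QQ42

Add 180° to longitude and 90° to latitude: 329.25, 162.42.
Field (20°×10°, letters A–R): 329.25/20 → 16 → Q, 162.42/10 → 16 → Q; chars QQ.
Square (2°×1°, digits 0–9): 9.25/2 → 4, 2.42/1 → 2; chars 42.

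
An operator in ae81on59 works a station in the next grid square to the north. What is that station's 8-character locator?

Latitude extended square 9; +1 → 10, wraps to 0, carry into subsquare.
Latitude subsquare n = 13; +1 → 14 = o.
The longitude characters are unchanged.

AE81oo50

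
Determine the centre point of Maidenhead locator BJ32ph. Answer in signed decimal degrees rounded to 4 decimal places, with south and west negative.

2.3125, -152.7083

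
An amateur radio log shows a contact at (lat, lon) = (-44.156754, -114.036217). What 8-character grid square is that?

DE25xu52

Add 180° to longitude and 90° to latitude: 65.96378, 45.84325.
Field: 65.96378/20 → 3 → D, 45.84325/10 → 4 → E; chars DE.
Square: 5.96378/2 → 2, 5.84325/1 → 5; chars 25.
Subsquare: 1.96378/0.0833333 → 23 → x, 0.84325/0.0416667 → 20 → u; chars xu.
Extended square: 0.04712/0.00833333 → 5, 0.00991/0.00416667 → 2; chars 52.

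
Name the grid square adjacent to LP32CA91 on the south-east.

Longitude extended square 9; +1 → 10, wraps to 0, carry into subsquare.
Longitude subsquare c = 2; +1 → 3 = d.
Latitude extended square 1; −1 → 0.

LP32da00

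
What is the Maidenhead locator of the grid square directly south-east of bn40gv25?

BN40gv34

Longitude extended square 2; +1 → 3.
Latitude extended square 5; −1 → 4.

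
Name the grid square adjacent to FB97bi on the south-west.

FB97ah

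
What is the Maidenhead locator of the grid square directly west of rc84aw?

Longitude subsquare a = 0; −1 → -1, wraps to 23 = x, carry into square.
Longitude square 8; −1 → 7.
The latitude characters are unchanged.

RC74xw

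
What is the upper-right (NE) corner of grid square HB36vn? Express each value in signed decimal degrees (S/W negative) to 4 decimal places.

-73.4167, -32.1667

Field H=7, B=1: +7·20° lon, +1·10° lat → SW at lon -40°, lat -80°.
Square 3, 6: +3·2° lon, +6·1° lat → SW at lon -34°, lat -74°.
Subsquare v=21, n=13: +21·0.0833333° lon, +13·0.0416667° lat → SW at lon -32.25°, lat -73.4583°.
Cell spans 0.0833333° lon × 0.0416667° lat. NE corner is SW corner plus one full cell.
latitude -73.4167, longitude -32.1667.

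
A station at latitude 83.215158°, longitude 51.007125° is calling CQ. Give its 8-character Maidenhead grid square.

LR53mf01

Add 180° to longitude and 90° to latitude: 231.00713, 173.21516.
Field: lon ⌊231.00713/20⌋ = 11 → L; lat ⌊173.21516/10⌋ = 17 → R.
Square: lon ⌊11.00713/2⌋ = 5; lat ⌊3.21516/1⌋ = 3.
Subsquare: lon ⌊1.00713/0.0833333⌋ = 12 → m; lat ⌊0.21516/0.0416667⌋ = 5 → f.
Extended square: lon ⌊0.00713/0.00833333⌋ = 0; lat ⌊0.00682/0.00416667⌋ = 1.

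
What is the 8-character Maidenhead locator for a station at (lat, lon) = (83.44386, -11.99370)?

Add 180° to longitude and 90° to latitude: 168.00630, 173.44386.
Field: lon ⌊168.00630/20⌋ = 8 → I; lat ⌊173.44386/10⌋ = 17 → R.
Square: lon ⌊8.00630/2⌋ = 4; lat ⌊3.44386/1⌋ = 3.
Subsquare: lon ⌊0.00630/0.0833333⌋ = 0 → a; lat ⌊0.44386/0.0416667⌋ = 10 → k.
Extended square: lon ⌊0.00630/0.00833333⌋ = 0; lat ⌊0.02719/0.00416667⌋ = 6.

IR43ak06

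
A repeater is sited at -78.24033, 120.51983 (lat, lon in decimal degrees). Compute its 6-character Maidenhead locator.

PB01gs

Shift to the Maidenhead origin (180°W, 90°S): lon 300.5198, lat 11.7597.
Field: 300.5198/20 → 15 → P, 11.7597/10 → 1 → B; chars PB.
Square: 0.5198/2 → 0, 1.7597/1 → 1; chars 01.
Subsquare: 0.5198/0.0833333 → 6 → g, 0.7597/0.0416667 → 18 → s; chars gs.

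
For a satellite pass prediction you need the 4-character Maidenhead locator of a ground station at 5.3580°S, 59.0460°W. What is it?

GI04

Offset from 180°W / 90°S: lon 120.95°, lat 84.64°.
Field (20°×10°, letters A–R): 120.95/20 → 6 → G, 84.64/10 → 8 → I; chars GI.
Square (2°×1°, digits 0–9): 0.95/2 → 0, 4.64/1 → 4; chars 04.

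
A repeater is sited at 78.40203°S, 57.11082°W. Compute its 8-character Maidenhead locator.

GB11ko63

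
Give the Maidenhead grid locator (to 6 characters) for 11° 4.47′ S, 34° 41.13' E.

KH78iw

Offset from 180°W / 90°S: lon 214.6855°, lat 78.9255°.
Field: 214.6855/20 → 10 → K, 78.9255/10 → 7 → H; chars KH.
Square: 14.6855/2 → 7, 8.9255/1 → 8; chars 78.
Subsquare: 0.6855/0.0833333 → 8 → i, 0.9255/0.0416667 → 22 → w; chars iw.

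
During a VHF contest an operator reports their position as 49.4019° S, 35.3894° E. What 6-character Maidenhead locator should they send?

KE70qo

Shift to the Maidenhead origin (180°W, 90°S): lon 215.3894, lat 40.5981.
Field (20°×10°, letters A–R): 215.3894/20 → 10 → K, 40.5981/10 → 4 → E; chars KE.
Square (2°×1°, digits 0–9): 15.3894/2 → 7, 0.5981/1 → 0; chars 70.
Subsquare (5′×2.5′, letters a–x): 1.3894/0.0833333 → 16 → q, 0.5981/0.0416667 → 14 → o; chars qo.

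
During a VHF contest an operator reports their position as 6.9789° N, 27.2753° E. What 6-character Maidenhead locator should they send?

KJ36px

Shift to the Maidenhead origin (180°W, 90°S): lon 207.2753, lat 96.9789.
Field (20°×10°, letters A–R): lon ⌊207.2753/20⌋ = 10 → K; lat ⌊96.9789/10⌋ = 9 → J.
Square (2°×1°, digits 0–9): lon ⌊7.2753/2⌋ = 3; lat ⌊6.9789/1⌋ = 6.
Subsquare (5′×2.5′, letters a–x): lon ⌊1.2753/0.0833333⌋ = 15 → p; lat ⌊0.9789/0.0416667⌋ = 23 → x.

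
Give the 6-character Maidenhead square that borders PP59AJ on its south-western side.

PP49xi

Longitude subsquare a = 0; −1 → -1, wraps to 23 = x, carry into square.
Longitude square 5; −1 → 4.
Latitude subsquare j = 9; −1 → 8 = i.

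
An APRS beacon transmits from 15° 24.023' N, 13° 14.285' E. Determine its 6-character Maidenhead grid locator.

JK65oj

Add 180° to longitude and 90° to latitude: 193.2381, 105.4004.
Field: 193.2381/20 → 9 → J, 105.4004/10 → 10 → K; chars JK.
Square: 13.2381/2 → 6, 5.4004/1 → 5; chars 65.
Subsquare: 1.2381/0.0833333 → 14 → o, 0.4004/0.0416667 → 9 → j; chars oj.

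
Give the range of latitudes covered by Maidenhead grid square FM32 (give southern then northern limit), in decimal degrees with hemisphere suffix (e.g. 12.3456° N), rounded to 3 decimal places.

Field F=5, M=12: +5·20° lon, +12·10° lat → SW at lon -80°, lat 30°.
Square 3, 2: +3·2° lon, +2·1° lat → SW at lon -74°, lat 32°.
Cell spans 2° lon × 1° lat.
south 32.000° N, north 33.000° N.

32.000° N, 33.000° N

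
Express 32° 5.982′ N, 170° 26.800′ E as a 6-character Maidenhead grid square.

Offset from 180°W / 90°S: lon 350.4467°, lat 122.0997°.
Field (20°×10°, letters A–R): 350.4467/20 → 17 → R, 122.0997/10 → 12 → M; chars RM.
Square (2°×1°, digits 0–9): 10.4467/2 → 5, 2.0997/1 → 2; chars 52.
Subsquare (5′×2.5′, letters a–x): 0.4467/0.0833333 → 5 → f, 0.0997/0.0416667 → 2 → c; chars fc.

RM52fc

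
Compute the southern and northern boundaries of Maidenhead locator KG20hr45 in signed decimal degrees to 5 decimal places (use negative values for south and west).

Field K=10, G=6: +10·20° lon, +6·10° lat → SW at lon 20°, lat -30°.
Square 2, 0: +2·2° lon, +0·1° lat → SW at lon 24°, lat -30°.
Subsquare h=7, r=17: +7·0.0833333° lon, +17·0.0416667° lat → SW at lon 24.5833°, lat -29.2917°.
Extended square 4, 5: +4·0.00833333° lon, +5·0.00416667° lat → SW at lon 24.6167°, lat -29.2708°.
Cell spans 0.00833333° lon × 0.00416667° lat.
south -29.27083, north -29.26667.

-29.27083, -29.26667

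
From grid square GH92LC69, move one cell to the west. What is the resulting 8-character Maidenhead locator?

GH92lc59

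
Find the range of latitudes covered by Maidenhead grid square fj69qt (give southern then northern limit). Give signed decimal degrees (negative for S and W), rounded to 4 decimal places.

9.7917, 9.8333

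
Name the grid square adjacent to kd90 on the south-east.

LC09

Longitude square 9; +1 → 10, wraps to 0, carry into field.
Longitude field K = 10; +1 → 11 = L.
Latitude square 0; −1 → -1, wraps to 9, carry into field.
Latitude field D = 3; −1 → 2 = C.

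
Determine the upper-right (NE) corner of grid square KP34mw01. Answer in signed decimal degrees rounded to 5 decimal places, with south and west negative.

64.92500, 27.00833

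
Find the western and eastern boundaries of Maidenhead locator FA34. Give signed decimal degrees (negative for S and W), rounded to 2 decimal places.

-74.00, -72.00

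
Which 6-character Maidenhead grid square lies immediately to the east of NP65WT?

NP65xt

Longitude subsquare w = 22; +1 → 23 = x.
The latitude characters are unchanged.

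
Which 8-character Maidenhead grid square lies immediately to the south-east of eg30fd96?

Longitude extended square 9; +1 → 10, wraps to 0, carry into subsquare.
Longitude subsquare f = 5; +1 → 6 = g.
Latitude extended square 6; −1 → 5.

EG30gd05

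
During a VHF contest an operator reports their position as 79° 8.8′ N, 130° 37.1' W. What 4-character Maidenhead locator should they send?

CQ49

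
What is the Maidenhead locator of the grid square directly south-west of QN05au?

Longitude subsquare a = 0; −1 → -1, wraps to 23 = x, carry into square.
Longitude square 0; −1 → -1, wraps to 9, carry into field.
Longitude field Q = 16; −1 → 15 = P.
Latitude subsquare u = 20; −1 → 19 = t.

PN95xt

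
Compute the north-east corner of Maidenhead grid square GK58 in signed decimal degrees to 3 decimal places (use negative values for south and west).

Field G=6, K=10: +6·20° lon, +10·10° lat → SW at lon -60°, lat 10°.
Square 5, 8: +5·2° lon, +8·1° lat → SW at lon -50°, lat 18°.
Cell spans 2° lon × 1° lat. NE corner is SW corner plus one full cell.
latitude 19.000, longitude -48.000.

19.000, -48.000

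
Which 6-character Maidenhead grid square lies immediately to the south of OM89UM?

Latitude subsquare m = 12; −1 → 11 = l.
The longitude characters are unchanged.

OM89ul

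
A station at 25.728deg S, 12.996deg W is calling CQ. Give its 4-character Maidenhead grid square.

Add 180° to longitude and 90° to latitude: 167.00, 64.27.
Field: 167.00/20 → 8 → I, 64.27/10 → 6 → G; chars IG.
Square: 7.00/2 → 3, 4.27/1 → 4; chars 34.

IG34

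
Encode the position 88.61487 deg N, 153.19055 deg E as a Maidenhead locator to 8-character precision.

QR68oo27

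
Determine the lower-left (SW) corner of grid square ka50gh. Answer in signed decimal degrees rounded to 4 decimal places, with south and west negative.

Field K=10, A=0: +10·20° lon, +0·10° lat → SW at lon 20°, lat -90°.
Square 5, 0: +5·2° lon, +0·1° lat → SW at lon 30°, lat -90°.
Subsquare g=6, h=7: +6·0.0833333° lon, +7·0.0416667° lat → SW at lon 30.5°, lat -89.7083°.
latitude -89.7083, longitude 30.5000.

-89.7083, 30.5000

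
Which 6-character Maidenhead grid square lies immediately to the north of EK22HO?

EK22hp

Latitude subsquare o = 14; +1 → 15 = p.
The longitude characters are unchanged.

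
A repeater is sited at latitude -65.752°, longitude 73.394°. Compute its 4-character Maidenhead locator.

Offset from 180°W / 90°S: lon 253.39°, lat 24.25°.
Field: lon ⌊253.39/20⌋ = 12 → M; lat ⌊24.25/10⌋ = 2 → C.
Square: lon ⌊13.39/2⌋ = 6; lat ⌊4.25/1⌋ = 4.

MC64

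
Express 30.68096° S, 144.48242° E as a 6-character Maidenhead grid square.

Shift to the Maidenhead origin (180°W, 90°S): lon 324.4824, lat 59.3190.
Field: lon ⌊324.4824/20⌋ = 16 → Q; lat ⌊59.3190/10⌋ = 5 → F.
Square: lon ⌊4.4824/2⌋ = 2; lat ⌊9.3190/1⌋ = 9.
Subsquare: lon ⌊0.4824/0.0833333⌋ = 5 → f; lat ⌊0.3190/0.0416667⌋ = 7 → h.

QF29fh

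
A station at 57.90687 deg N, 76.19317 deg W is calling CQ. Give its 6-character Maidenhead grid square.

Shift to the Maidenhead origin (180°W, 90°S): lon 103.8068, lat 147.9069.
Field: lon ⌊103.8068/20⌋ = 5 → F; lat ⌊147.9069/10⌋ = 14 → O.
Square: lon ⌊3.8068/2⌋ = 1; lat ⌊7.9069/1⌋ = 7.
Subsquare: lon ⌊1.8068/0.0833333⌋ = 21 → v; lat ⌊0.9069/0.0416667⌋ = 21 → v.

FO17vv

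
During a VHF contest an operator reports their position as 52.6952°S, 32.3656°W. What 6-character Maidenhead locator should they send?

HD37th

Add 180° to longitude and 90° to latitude: 147.6344, 37.3048.
Field: 147.6344/20 → 7 → H, 37.3048/10 → 3 → D; chars HD.
Square: 7.6344/2 → 3, 7.3048/1 → 7; chars 37.
Subsquare: 1.6344/0.0833333 → 19 → t, 0.3048/0.0416667 → 7 → h; chars th.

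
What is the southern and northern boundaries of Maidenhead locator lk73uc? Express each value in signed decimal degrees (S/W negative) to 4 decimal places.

13.0833, 13.1250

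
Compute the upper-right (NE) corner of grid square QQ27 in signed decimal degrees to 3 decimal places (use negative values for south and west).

Field Q=16, Q=16: +16·20° lon, +16·10° lat → SW at lon 140°, lat 70°.
Square 2, 7: +2·2° lon, +7·1° lat → SW at lon 144°, lat 77°.
Cell spans 2° lon × 1° lat. NE corner is SW corner plus one full cell.
latitude 78.000, longitude 146.000.

78.000, 146.000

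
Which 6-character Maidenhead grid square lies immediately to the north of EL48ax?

EL49aa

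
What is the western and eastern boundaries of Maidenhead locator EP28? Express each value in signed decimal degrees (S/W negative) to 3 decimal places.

Field E=4, P=15: +4·20° lon, +15·10° lat → SW at lon -100°, lat 60°.
Square 2, 8: +2·2° lon, +8·1° lat → SW at lon -96°, lat 68°.
Cell spans 2° lon × 1° lat.
west -96.000, east -94.000.

-96.000, -94.000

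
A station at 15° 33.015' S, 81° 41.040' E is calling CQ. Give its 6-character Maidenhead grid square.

Shift to the Maidenhead origin (180°W, 90°S): lon 261.6840, lat 74.4497.
Field (20°×10°, letters A–R): 261.6840/20 → 13 → N, 74.4497/10 → 7 → H; chars NH.
Square (2°×1°, digits 0–9): 1.6840/2 → 0, 4.4497/1 → 4; chars 04.
Subsquare (5′×2.5′, letters a–x): 1.6840/0.0833333 → 20 → u, 0.4497/0.0416667 → 10 → k; chars uk.

NH04uk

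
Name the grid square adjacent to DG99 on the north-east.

EH00

Longitude square 9; +1 → 10, wraps to 0, carry into field.
Longitude field D = 3; +1 → 4 = E.
Latitude square 9; +1 → 10, wraps to 0, carry into field.
Latitude field G = 6; +1 → 7 = H.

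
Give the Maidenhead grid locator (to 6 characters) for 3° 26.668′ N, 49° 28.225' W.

GJ53gk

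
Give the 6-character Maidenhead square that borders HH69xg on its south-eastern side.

HH79af

Longitude subsquare x = 23; +1 → 24, wraps to 0 = a, carry into square.
Longitude square 6; +1 → 7.
Latitude subsquare g = 6; −1 → 5 = f.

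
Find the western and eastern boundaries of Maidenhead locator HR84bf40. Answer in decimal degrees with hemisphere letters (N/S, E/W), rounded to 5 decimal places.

23.88333° W, 23.87500° W

Field H=7, R=17: +7·20° lon, +17·10° lat → SW at lon -40°, lat 80°.
Square 8, 4: +8·2° lon, +4·1° lat → SW at lon -24°, lat 84°.
Subsquare b=1, f=5: +1·0.0833333° lon, +5·0.0416667° lat → SW at lon -23.9167°, lat 84.2083°.
Extended square 4, 0: +4·0.00833333° lon, +0·0.00416667° lat → SW at lon -23.8833°, lat 84.2083°.
Cell spans 0.00833333° lon × 0.00416667° lat.
west 23.88333° W, east 23.87500° W.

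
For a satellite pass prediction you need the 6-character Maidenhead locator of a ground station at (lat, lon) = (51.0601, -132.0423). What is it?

CO31xb

Shift to the Maidenhead origin (180°W, 90°S): lon 47.9577, lat 141.0601.
Field: lon ⌊47.9577/20⌋ = 2 → C; lat ⌊141.0601/10⌋ = 14 → O.
Square: lon ⌊7.9577/2⌋ = 3; lat ⌊1.0601/1⌋ = 1.
Subsquare: lon ⌊1.9577/0.0833333⌋ = 23 → x; lat ⌊0.0601/0.0416667⌋ = 1 → b.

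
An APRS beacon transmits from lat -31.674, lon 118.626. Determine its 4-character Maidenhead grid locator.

Shift to the Maidenhead origin (180°W, 90°S): lon 298.63, lat 58.33.
Field (20°×10°, letters A–R): lon ⌊298.63/20⌋ = 14 → O; lat ⌊58.33/10⌋ = 5 → F.
Square (2°×1°, digits 0–9): lon ⌊18.63/2⌋ = 9; lat ⌊8.33/1⌋ = 8.

OF98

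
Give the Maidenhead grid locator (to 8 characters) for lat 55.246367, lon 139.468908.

Offset from 180°W / 90°S: lon 319.46891°, lat 145.24637°.
Field (20°×10°, letters A–R): 319.46891/20 → 15 → P, 145.24637/10 → 14 → O; chars PO.
Square (2°×1°, digits 0–9): 19.46891/2 → 9, 5.24637/1 → 5; chars 95.
Subsquare (5′×2.5′, letters a–x): 1.46891/0.0833333 → 17 → r, 0.24637/0.0416667 → 5 → f; chars rf.
Extended square (30″×15″, digits 0–9): 0.05224/0.00833333 → 6, 0.03803/0.00416667 → 9; chars 69.

PO95rf69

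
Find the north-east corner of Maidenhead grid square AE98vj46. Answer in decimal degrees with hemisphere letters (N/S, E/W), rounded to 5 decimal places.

Field A=0, E=4: +0·20° lon, +4·10° lat → SW at lon -180°, lat -50°.
Square 9, 8: +9·2° lon, +8·1° lat → SW at lon -162°, lat -42°.
Subsquare v=21, j=9: +21·0.0833333° lon, +9·0.0416667° lat → SW at lon -160.25°, lat -41.625°.
Extended square 4, 6: +4·0.00833333° lon, +6·0.00416667° lat → SW at lon -160.217°, lat -41.6°.
Cell spans 0.00833333° lon × 0.00416667° lat. NE corner is SW corner plus one full cell.
latitude 41.59583° S, longitude 160.20833° W.

41.59583° S, 160.20833° W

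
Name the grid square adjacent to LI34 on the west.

Longitude square 3; −1 → 2.
The latitude characters are unchanged.

LI24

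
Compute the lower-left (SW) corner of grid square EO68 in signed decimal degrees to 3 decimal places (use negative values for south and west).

58.000, -88.000

Field E=4, O=14: +4·20° lon, +14·10° lat → SW at lon -100°, lat 50°.
Square 6, 8: +6·2° lon, +8·1° lat → SW at lon -88°, lat 58°.
latitude 58.000, longitude -88.000.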